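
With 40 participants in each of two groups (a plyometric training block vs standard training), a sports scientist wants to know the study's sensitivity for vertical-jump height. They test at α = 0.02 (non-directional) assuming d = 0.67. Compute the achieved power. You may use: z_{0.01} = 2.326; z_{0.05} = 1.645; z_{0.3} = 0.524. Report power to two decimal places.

power ≈ 0.75

For two equal groups, power = Φ(d·√(n/2) − z_{α/2}).
d·√(n/2) = 0.67 × √(40/2) = 0.67 × 4.472 = 2.996.
z_β = 2.996 − 2.326 = 0.670.
Power = Φ(0.670) = 0.749.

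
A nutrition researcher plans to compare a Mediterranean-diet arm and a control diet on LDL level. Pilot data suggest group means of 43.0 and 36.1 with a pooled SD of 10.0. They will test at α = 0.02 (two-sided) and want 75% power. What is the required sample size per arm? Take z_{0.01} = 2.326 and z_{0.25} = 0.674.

n = 38 per group

Cohen's d = |M₁ − M₂| / SD_pooled = |43.0 − 36.1| / 10.0 = 6.9 / 10.0 = 0.690.
For two independent groups with equal n: n = 2·((z_{α/2} + z_β) / d)².
z_{α/2} + z_β = 2.326 + 0.674 = 3.000.
n = 2 × (3.000 / 0.690)² = 2 × 4.348² = 2 × 18.90 = 37.8.
Round up to the next whole participant.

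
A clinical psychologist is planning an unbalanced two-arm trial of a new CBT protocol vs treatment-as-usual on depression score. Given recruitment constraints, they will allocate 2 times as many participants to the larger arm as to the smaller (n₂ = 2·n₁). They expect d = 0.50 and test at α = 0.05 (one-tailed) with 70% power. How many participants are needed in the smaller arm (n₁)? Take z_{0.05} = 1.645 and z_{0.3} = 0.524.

n₁ = 29

With allocation ratio k = n₂/n₁ = 2, Var(x̄₁−x̄₂) = σ²(1/n₁ + 1/(k·n₁)) = σ²·(k+1)/(k·n₁).
So n₁ = (1 + 1/k)·((z_{α} + z_β)/d)² = 1.500 × (2.169/0.50)².
n₁ = 1.500 × 18.82 = 28.2.
Round up: n₁ = 29, giving n₂ = 2 × 29 = 58.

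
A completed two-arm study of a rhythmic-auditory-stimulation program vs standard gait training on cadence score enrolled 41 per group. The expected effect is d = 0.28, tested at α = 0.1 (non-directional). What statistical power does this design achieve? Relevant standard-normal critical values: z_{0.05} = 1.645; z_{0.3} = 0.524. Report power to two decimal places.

power ≈ 0.35

For two equal groups, power = Φ(d·√(n/2) − z_{α/2}).
d·√(n/2) = 0.28 × √(41/2) = 0.28 × 4.528 = 1.268.
z_β = 1.268 − 1.645 = -0.377.
Power = Φ(-0.377) = 0.353.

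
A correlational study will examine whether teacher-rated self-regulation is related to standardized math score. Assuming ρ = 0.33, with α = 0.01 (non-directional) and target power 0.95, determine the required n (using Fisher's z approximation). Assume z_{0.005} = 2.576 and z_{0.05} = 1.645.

Fisher's z: C = ½·ln((1+r)/(1−r)) = ½·ln(1.9851) = 0.3428.
n = ((z_{α/2} + z_β)/C)² + 3.
(2.576 + 1.645) / 0.3428 = 4.221 / 0.3428 = 12.313.
n = 12.313² + 3 = 151.62 + 3 = 154.6.
Round up.

n = 155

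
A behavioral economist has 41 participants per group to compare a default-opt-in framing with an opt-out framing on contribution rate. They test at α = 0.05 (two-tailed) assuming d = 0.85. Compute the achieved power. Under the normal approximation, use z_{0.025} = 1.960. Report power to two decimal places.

For two equal groups, power = Φ(d·√(n/2) − z_{α/2}).
d·√(n/2) = 0.85 × √(41/2) = 0.85 × 4.528 = 3.849.
z_β = 3.849 − 1.960 = 1.889.
Power = Φ(1.889) = 0.971.

power ≈ 0.97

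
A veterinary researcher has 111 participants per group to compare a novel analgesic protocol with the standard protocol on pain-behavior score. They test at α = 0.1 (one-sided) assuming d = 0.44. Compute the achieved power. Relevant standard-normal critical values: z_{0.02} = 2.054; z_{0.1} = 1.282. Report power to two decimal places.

power ≈ 0.98

For two equal groups, power = Φ(d·√(n/2) − z_{α}).
d·√(n/2) = 0.44 × √(111/2) = 0.44 × 7.450 = 3.278.
z_β = 3.278 − 1.282 = 1.996.
Power = Φ(1.996) = 0.977.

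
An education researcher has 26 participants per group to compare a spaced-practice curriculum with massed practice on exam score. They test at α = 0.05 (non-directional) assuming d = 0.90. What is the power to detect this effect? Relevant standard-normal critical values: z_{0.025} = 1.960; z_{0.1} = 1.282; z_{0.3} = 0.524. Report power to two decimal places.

power ≈ 0.90

For two equal groups, power = Φ(d·√(n/2) − z_{α/2}).
d·√(n/2) = 0.90 × √(26/2) = 0.90 × 3.606 = 3.245.
z_β = 3.245 − 1.960 = 1.285.
Power = Φ(1.285) = 0.901.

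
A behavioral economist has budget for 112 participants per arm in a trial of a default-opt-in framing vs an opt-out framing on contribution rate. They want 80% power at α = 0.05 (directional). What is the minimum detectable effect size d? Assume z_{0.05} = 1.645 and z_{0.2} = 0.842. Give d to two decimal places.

For two independent groups of n = 112 each: d_min = (z_{α} + z_β)·√(2/n).
z-sum = 1.645 + 0.842 = 2.487.
d_min = 2.487 × √(2/112) = 2.487 × 0.1336 = 0.332.

d_min ≈ 0.33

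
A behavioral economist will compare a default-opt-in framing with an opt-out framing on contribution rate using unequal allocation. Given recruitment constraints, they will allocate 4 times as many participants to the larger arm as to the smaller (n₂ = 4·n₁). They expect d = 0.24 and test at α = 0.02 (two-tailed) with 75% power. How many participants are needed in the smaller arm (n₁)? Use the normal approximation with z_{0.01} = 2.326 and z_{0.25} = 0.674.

With allocation ratio k = n₂/n₁ = 4, Var(x̄₁−x̄₂) = σ²(1/n₁ + 1/(k·n₁)) = σ²·(k+1)/(k·n₁).
So n₁ = (1 + 1/k)·((z_{α/2} + z_β)/d)² = 1.250 × (3.000/0.24)².
n₁ = 1.250 × 156.25 = 195.3.
Round up: n₁ = 196, giving n₂ = 4 × 196 = 784.

n₁ = 196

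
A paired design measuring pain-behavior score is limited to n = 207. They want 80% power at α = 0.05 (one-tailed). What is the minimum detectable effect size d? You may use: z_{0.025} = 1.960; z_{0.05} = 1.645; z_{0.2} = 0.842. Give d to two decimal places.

d_min ≈ 0.17

For a single sample (or paired design) of n = 207: d_min = (z_{α} + z_β)/√n.
z-sum = 1.645 + 0.842 = 2.487.
d_min = 2.487 / √207 = 2.487 / 14.387 = 0.173.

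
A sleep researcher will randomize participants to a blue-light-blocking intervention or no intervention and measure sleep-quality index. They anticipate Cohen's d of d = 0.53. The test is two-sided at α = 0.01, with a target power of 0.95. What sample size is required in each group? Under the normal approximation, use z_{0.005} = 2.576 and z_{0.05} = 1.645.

For two independent groups with equal n: n = 2·((z_{α/2} + z_β) / d)².
z_{α/2} + z_β = 2.576 + 1.645 = 4.221.
n = 2 × (4.221 / 0.53)² = 2 × 7.964² = 2 × 63.43 = 126.9.
Round up to the next whole participant.

n = 127 per group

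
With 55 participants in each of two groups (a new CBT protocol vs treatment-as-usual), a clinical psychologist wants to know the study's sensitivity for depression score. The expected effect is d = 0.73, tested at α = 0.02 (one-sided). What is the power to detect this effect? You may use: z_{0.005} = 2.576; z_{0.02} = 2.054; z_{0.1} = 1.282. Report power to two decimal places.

For two equal groups, power = Φ(d·√(n/2) − z_{α}).
d·√(n/2) = 0.73 × √(55/2) = 0.73 × 5.244 = 3.828.
z_β = 3.828 − 2.054 = 1.774.
Power = Φ(1.774) = 0.962.

power ≈ 0.96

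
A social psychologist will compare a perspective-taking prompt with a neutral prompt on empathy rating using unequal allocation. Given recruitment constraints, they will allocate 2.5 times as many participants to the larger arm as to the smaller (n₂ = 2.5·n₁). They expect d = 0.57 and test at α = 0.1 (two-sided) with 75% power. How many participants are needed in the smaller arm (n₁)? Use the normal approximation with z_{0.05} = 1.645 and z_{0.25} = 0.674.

With allocation ratio k = n₂/n₁ = 2.5, Var(x̄₁−x̄₂) = σ²(1/n₁ + 1/(k·n₁)) = σ²·(k+1)/(k·n₁).
So n₁ = (1 + 1/k)·((z_{α/2} + z_β)/d)² = 1.400 × (2.319/0.57)².
n₁ = 1.400 × 16.55 = 23.2.
Round up: n₁ = 24, giving n₂ = 2.5 × 24 = 60.

n₁ = 24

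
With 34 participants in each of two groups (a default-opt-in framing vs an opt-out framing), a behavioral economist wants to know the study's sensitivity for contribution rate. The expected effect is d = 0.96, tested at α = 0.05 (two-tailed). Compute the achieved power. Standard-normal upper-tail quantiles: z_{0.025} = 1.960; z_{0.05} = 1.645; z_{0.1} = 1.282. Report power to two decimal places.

For two equal groups, power = Φ(d·√(n/2) − z_{α/2}).
d·√(n/2) = 0.96 × √(34/2) = 0.96 × 4.123 = 3.958.
z_β = 3.958 − 1.960 = 1.998.
Power = Φ(1.998) = 0.977.

power ≈ 0.98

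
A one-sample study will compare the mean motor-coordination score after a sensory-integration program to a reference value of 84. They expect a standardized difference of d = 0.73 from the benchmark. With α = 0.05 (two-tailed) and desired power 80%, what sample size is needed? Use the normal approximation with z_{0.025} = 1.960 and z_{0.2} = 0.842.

For a one-sample test: n = ((z_{α/2} + z_β) / d)².
z_{α/2} + z_β = 1.960 + 0.842 = 2.802.
n = (2.802 / 0.73)² = 3.838² = 14.73.
Round up.

n = 15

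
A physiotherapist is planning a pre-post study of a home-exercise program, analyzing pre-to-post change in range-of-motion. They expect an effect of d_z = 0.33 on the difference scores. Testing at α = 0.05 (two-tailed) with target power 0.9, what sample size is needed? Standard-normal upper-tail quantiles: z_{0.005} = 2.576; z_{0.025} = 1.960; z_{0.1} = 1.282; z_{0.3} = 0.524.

n = 97 pairs

For a paired (one-sample on differences) test: n = ((z_{α/2} + z_β) / d)².
z_{α/2} + z_β = 1.960 + 1.282 = 3.242.
n = (3.242 / 0.33)² = 9.824² = 96.52.
Round up.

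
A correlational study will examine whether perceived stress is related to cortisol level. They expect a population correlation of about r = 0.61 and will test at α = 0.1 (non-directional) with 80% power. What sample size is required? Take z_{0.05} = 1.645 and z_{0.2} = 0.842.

n = 16

Fisher's z: C = ½·ln((1+r)/(1−r)) = ½·ln(4.1282) = 0.7089.
n = ((z_{α/2} + z_β)/C)² + 3.
(1.645 + 0.842) / 0.7089 = 2.487 / 0.7089 = 3.508.
n = 3.508² + 3 = 12.31 + 3 = 15.3.
Round up.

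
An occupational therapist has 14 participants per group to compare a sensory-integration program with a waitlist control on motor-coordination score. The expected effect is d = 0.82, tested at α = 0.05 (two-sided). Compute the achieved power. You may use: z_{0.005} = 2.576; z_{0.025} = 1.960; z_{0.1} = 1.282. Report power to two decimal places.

For two equal groups, power = Φ(d·√(n/2) − z_{α/2}).
d·√(n/2) = 0.82 × √(14/2) = 0.82 × 2.646 = 2.170.
z_β = 2.170 − 1.960 = 0.210.
Power = Φ(0.210) = 0.583.

power ≈ 0.58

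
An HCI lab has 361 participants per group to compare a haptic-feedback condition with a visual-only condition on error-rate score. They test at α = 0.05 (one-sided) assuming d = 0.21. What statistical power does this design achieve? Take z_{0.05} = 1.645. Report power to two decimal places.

For two equal groups, power = Φ(d·√(n/2) − z_{α}).
d·√(n/2) = 0.21 × √(361/2) = 0.21 × 13.435 = 2.821.
z_β = 2.821 − 1.645 = 1.176.
Power = Φ(1.176) = 0.880.

power ≈ 0.88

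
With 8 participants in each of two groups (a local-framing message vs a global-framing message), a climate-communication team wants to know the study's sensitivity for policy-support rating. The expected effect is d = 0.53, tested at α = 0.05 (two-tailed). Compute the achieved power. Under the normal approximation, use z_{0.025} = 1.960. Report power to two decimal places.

power ≈ 0.18

For two equal groups, power = Φ(d·√(n/2) − z_{α/2}).
d·√(n/2) = 0.53 × √(8/2) = 0.53 × 2.000 = 1.060.
z_β = 1.060 − 1.960 = -0.900.
Power = Φ(-0.900) = 0.184.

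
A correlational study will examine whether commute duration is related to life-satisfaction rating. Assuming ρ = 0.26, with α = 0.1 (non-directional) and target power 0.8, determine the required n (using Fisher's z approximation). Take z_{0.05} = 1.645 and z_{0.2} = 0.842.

Fisher's z: C = ½·ln((1+r)/(1−r)) = ½·ln(1.7027) = 0.2661.
n = ((z_{α/2} + z_β)/C)² + 3.
(1.645 + 0.842) / 0.2661 = 2.487 / 0.2661 = 9.346.
n = 9.346² + 3 = 87.35 + 3 = 90.3.
Round up.

n = 91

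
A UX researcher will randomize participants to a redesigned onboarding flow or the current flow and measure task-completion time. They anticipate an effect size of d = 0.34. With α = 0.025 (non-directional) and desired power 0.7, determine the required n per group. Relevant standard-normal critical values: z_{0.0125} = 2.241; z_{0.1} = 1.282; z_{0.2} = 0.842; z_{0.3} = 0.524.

For two independent groups with equal n: n = 2·((z_{α/2} + z_β) / d)².
z_{α/2} + z_β = 2.241 + 0.524 = 2.765.
n = 2 × (2.765 / 0.34)² = 2 × 8.132² = 2 × 66.14 = 132.3.
Round up to the next whole participant.

n = 133 per group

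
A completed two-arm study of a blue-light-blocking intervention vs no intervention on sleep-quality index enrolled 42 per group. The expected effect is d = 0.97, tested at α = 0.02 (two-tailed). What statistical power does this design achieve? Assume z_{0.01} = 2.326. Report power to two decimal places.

For two equal groups, power = Φ(d·√(n/2) − z_{α/2}).
d·√(n/2) = 0.97 × √(42/2) = 0.97 × 4.583 = 4.445.
z_β = 4.445 − 2.326 = 2.119.
Power = Φ(2.119) = 0.983.

power ≈ 0.98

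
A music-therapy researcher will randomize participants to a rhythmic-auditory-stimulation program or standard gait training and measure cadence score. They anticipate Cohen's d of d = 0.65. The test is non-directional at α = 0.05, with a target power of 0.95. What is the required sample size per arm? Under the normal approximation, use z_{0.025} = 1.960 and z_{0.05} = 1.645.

For two independent groups with equal n: n = 2·((z_{α/2} + z_β) / d)².
z_{α/2} + z_β = 1.960 + 1.645 = 3.605.
n = 2 × (3.605 / 0.65)² = 2 × 5.546² = 2 × 30.76 = 61.5.
Round up to the next whole participant.

n = 62 per group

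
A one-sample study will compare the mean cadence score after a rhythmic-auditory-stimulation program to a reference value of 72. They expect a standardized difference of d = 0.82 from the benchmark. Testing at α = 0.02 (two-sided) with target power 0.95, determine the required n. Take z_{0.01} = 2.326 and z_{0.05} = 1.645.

For a one-sample test: n = ((z_{α/2} + z_β) / d)².
z_{α/2} + z_β = 2.326 + 1.645 = 3.971.
n = (3.971 / 0.82)² = 4.843² = 23.45.
Round up.

n = 24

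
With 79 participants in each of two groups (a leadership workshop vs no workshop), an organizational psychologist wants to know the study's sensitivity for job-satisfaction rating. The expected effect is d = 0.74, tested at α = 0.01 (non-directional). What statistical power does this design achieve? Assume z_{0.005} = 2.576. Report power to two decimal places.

For two equal groups, power = Φ(d·√(n/2) − z_{α/2}).
d·√(n/2) = 0.74 × √(79/2) = 0.74 × 6.285 = 4.651.
z_β = 4.651 − 2.576 = 2.075.
Power = Φ(2.075) = 0.981.

power ≈ 0.98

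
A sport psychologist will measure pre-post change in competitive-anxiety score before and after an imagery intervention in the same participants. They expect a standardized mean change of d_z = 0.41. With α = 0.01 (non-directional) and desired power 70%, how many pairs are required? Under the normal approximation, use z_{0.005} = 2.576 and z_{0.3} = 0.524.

For a paired (one-sample on differences) test: n = ((z_{α/2} + z_β) / d)².
z_{α/2} + z_β = 2.576 + 0.524 = 3.100.
n = (3.100 / 0.41)² = 7.561² = 57.17.
Round up.

n = 58 pairs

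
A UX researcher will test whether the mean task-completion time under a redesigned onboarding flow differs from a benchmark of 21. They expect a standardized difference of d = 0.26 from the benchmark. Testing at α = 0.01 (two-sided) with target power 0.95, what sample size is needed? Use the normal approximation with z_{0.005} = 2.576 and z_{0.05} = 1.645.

For a one-sample test: n = ((z_{α/2} + z_β) / d)².
z_{α/2} + z_β = 2.576 + 1.645 = 4.221.
n = (4.221 / 0.26)² = 16.235² = 263.56.
Round up.

n = 264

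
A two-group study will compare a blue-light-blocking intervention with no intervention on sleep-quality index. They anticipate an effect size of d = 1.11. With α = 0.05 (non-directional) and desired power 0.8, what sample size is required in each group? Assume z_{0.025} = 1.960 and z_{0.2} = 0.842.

n = 13 per group

For two independent groups with equal n: n = 2·((z_{α/2} + z_β) / d)².
z_{α/2} + z_β = 1.960 + 0.842 = 2.802.
n = 2 × (2.802 / 1.11)² = 2 × 2.524² = 2 × 6.37 = 12.7.
Round up to the next whole participant.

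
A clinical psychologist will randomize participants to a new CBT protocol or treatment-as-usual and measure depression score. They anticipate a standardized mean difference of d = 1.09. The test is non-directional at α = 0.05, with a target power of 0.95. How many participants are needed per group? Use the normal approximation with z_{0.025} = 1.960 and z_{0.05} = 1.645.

n = 22 per group

For two independent groups with equal n: n = 2·((z_{α/2} + z_β) / d)².
z_{α/2} + z_β = 1.960 + 1.645 = 3.605.
n = 2 × (3.605 / 1.09)² = 2 × 3.307² = 2 × 10.94 = 21.9.
Round up to the next whole participant.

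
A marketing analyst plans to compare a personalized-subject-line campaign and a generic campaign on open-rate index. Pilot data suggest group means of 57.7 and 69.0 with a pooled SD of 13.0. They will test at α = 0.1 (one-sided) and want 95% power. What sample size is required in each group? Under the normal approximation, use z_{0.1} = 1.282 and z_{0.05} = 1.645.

n = 23 per group

Cohen's d = |M₁ − M₂| / SD_pooled = |57.7 − 69.0| / 13.0 = 11.3 / 13.0 = 0.869.
For two independent groups with equal n: n = 2·((z_{α} + z_β) / d)².
z_{α} + z_β = 1.282 + 1.645 = 2.927.
n = 2 × (2.927 / 0.869)² = 2 × 3.368² = 2 × 11.35 = 22.7.
Round up to the next whole participant.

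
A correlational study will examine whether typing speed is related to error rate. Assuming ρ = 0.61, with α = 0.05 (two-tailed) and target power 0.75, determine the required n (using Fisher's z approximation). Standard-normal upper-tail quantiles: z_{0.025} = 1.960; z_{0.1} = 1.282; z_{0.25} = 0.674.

Fisher's z: C = ½·ln((1+r)/(1−r)) = ½·ln(4.1282) = 0.7089.
n = ((z_{α/2} + z_β)/C)² + 3.
(1.960 + 0.674) / 0.7089 = 2.634 / 0.7089 = 3.716.
n = 3.716² + 3 = 13.81 + 3 = 16.8.
Round up.

n = 17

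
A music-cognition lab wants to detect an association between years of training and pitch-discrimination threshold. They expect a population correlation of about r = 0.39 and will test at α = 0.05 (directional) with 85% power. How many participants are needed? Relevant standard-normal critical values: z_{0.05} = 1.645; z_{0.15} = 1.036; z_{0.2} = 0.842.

n = 46

Fisher's z: C = ½·ln((1+r)/(1−r)) = ½·ln(2.2787) = 0.4118.
n = ((z_{α} + z_β)/C)² + 3.
(1.645 + 1.036) / 0.4118 = 2.681 / 0.4118 = 6.510.
n = 6.510² + 3 = 42.39 + 3 = 45.4.
Round up.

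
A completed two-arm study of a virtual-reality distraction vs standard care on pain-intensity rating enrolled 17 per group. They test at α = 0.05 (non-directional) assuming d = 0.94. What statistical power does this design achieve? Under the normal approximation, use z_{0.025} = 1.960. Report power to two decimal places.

power ≈ 0.78

For two equal groups, power = Φ(d·√(n/2) − z_{α/2}).
d·√(n/2) = 0.94 × √(17/2) = 0.94 × 2.915 = 2.741.
z_β = 2.741 − 1.960 = 0.781.
Power = Φ(0.781) = 0.782.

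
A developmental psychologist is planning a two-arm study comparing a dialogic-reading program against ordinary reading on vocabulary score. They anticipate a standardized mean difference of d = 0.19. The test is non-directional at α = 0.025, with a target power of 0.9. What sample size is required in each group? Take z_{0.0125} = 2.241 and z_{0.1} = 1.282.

n = 688 per group

For two independent groups with equal n: n = 2·((z_{α/2} + z_β) / d)².
z_{α/2} + z_β = 2.241 + 1.282 = 3.523.
n = 2 × (3.523 / 0.19)² = 2 × 18.542² = 2 × 343.81 = 687.6.
Round up to the next whole participant.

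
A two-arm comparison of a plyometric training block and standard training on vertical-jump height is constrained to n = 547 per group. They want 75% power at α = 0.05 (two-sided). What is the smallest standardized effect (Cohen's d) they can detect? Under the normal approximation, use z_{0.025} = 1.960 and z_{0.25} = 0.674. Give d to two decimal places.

For two independent groups of n = 547 each: d_min = (z_{α/2} + z_β)·√(2/n).
z-sum = 1.960 + 0.674 = 2.634.
d_min = 2.634 × √(2/547) = 2.634 × 0.0605 = 0.159.

d_min ≈ 0.16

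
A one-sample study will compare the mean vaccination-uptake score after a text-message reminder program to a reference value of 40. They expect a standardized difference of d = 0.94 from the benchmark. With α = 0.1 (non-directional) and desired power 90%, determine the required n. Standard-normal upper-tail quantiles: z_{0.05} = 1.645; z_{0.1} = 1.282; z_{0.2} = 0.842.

n = 10

For a one-sample test: n = ((z_{α/2} + z_β) / d)².
z_{α/2} + z_β = 1.645 + 1.282 = 2.927.
n = (2.927 / 0.94)² = 3.114² = 9.70.
Round up.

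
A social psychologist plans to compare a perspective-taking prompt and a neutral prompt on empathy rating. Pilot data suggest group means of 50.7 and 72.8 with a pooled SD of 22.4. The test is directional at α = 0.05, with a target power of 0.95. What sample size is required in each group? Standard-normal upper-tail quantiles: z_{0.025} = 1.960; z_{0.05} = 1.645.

n = 23 per group

Cohen's d = |M₁ − M₂| / SD_pooled = |50.7 − 72.8| / 22.4 = 22.1 / 22.4 = 0.987.
For two independent groups with equal n: n = 2·((z_{α} + z_β) / d)².
z_{α} + z_β = 1.645 + 1.645 = 3.290.
n = 2 × (3.290 / 0.987)² = 2 × 3.333² = 2 × 11.11 = 22.2.
Round up to the next whole participant.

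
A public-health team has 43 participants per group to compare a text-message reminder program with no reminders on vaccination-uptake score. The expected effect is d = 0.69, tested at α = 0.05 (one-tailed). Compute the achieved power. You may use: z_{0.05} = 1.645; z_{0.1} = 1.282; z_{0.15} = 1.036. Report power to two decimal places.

For two equal groups, power = Φ(d·√(n/2) − z_{α}).
d·√(n/2) = 0.69 × √(43/2) = 0.69 × 4.637 = 3.199.
z_β = 3.199 − 1.645 = 1.554.
Power = Φ(1.554) = 0.940.

power ≈ 0.94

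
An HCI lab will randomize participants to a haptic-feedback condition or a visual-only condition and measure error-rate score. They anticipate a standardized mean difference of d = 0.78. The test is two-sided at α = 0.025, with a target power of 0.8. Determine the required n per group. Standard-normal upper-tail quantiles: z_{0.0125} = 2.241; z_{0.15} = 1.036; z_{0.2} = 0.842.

n = 32 per group

For two independent groups with equal n: n = 2·((z_{α/2} + z_β) / d)².
z_{α/2} + z_β = 2.241 + 0.842 = 3.083.
n = 2 × (3.083 / 0.78)² = 2 × 3.953² = 2 × 15.62 = 31.2.
Round up to the next whole participant.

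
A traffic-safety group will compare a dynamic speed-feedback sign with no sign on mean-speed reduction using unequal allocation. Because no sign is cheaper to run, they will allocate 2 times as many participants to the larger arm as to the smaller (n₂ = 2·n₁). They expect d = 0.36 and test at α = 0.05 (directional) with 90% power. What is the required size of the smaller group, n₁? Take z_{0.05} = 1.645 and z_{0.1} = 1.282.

With allocation ratio k = n₂/n₁ = 2, Var(x̄₁−x̄₂) = σ²(1/n₁ + 1/(k·n₁)) = σ²·(k+1)/(k·n₁).
So n₁ = (1 + 1/k)·((z_{α} + z_β)/d)² = 1.500 × (2.927/0.36)².
n₁ = 1.500 × 66.11 = 99.2.
Round up: n₁ = 100, giving n₂ = 2 × 100 = 200.

n₁ = 100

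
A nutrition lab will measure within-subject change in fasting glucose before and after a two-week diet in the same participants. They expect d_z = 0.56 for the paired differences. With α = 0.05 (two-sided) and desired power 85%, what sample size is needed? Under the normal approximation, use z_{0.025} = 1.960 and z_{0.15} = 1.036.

For a paired (one-sample on differences) test: n = ((z_{α/2} + z_β) / d)².
z_{α/2} + z_β = 1.960 + 1.036 = 2.996.
n = (2.996 / 0.56)² = 5.350² = 28.62.
Round up.

n = 29 pairs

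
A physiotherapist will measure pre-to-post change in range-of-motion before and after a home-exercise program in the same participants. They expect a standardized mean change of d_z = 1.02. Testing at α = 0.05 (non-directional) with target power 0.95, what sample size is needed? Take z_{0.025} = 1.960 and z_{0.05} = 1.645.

For a paired (one-sample on differences) test: n = ((z_{α/2} + z_β) / d)².
z_{α/2} + z_β = 1.960 + 1.645 = 3.605.
n = (3.605 / 1.02)² = 3.534² = 12.49.
Round up.

n = 13 pairs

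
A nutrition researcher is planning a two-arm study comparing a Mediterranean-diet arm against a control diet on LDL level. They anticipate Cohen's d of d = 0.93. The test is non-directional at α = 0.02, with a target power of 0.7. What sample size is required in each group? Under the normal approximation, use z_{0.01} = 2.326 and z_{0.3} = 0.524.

For two independent groups with equal n: n = 2·((z_{α/2} + z_β) / d)².
z_{α/2} + z_β = 2.326 + 0.524 = 2.850.
n = 2 × (2.850 / 0.93)² = 2 × 3.065² = 2 × 9.39 = 18.8.
Round up to the next whole participant.

n = 19 per group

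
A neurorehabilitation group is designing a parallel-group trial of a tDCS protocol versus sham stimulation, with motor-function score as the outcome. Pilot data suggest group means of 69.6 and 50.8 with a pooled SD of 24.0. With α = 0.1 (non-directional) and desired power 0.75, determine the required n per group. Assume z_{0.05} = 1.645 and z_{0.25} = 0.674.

Cohen's d = |M₁ − M₂| / SD_pooled = |69.6 − 50.8| / 24.0 = 18.8 / 24.0 = 0.783.
For two independent groups with equal n: n = 2·((z_{α/2} + z_β) / d)².
z_{α/2} + z_β = 1.645 + 0.674 = 2.319.
n = 2 × (2.319 / 0.783)² = 2 × 2.962² = 2 × 8.77 = 17.5.
Round up to the next whole participant.

n = 18 per group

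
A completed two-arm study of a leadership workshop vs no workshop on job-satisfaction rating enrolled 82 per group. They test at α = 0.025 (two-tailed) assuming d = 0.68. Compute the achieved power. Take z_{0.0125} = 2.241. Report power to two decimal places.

power ≈ 0.98

For two equal groups, power = Φ(d·√(n/2) − z_{α/2}).
d·√(n/2) = 0.68 × √(82/2) = 0.68 × 6.403 = 4.354.
z_β = 4.354 − 2.241 = 2.113.
Power = Φ(2.113) = 0.983.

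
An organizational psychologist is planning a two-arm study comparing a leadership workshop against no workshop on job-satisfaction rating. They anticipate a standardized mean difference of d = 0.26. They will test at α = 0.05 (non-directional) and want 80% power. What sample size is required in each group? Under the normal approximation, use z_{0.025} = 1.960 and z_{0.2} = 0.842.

For two independent groups with equal n: n = 2·((z_{α/2} + z_β) / d)².
z_{α/2} + z_β = 1.960 + 0.842 = 2.802.
n = 2 × (2.802 / 0.26)² = 2 × 10.777² = 2 × 116.14 = 232.3.
Round up to the next whole participant.

n = 233 per group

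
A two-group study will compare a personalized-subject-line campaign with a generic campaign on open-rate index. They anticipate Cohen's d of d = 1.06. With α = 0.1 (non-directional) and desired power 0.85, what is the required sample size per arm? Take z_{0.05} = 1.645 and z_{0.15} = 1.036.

For two independent groups with equal n: n = 2·((z_{α/2} + z_β) / d)².
z_{α/2} + z_β = 1.645 + 1.036 = 2.681.
n = 2 × (2.681 / 1.06)² = 2 × 2.529² = 2 × 6.40 = 12.8.
Round up to the next whole participant.

n = 13 per group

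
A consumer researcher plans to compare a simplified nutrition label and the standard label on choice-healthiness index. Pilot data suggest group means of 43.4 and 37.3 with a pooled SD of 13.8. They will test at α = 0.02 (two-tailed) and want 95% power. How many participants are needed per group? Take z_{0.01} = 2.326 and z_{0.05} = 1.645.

n = 162 per group

Cohen's d = |M₁ − M₂| / SD_pooled = |43.4 − 37.3| / 13.8 = 6.1 / 13.8 = 0.442.
For two independent groups with equal n: n = 2·((z_{α/2} + z_β) / d)².
z_{α/2} + z_β = 2.326 + 1.645 = 3.971.
n = 2 × (3.971 / 0.442)² = 2 × 8.984² = 2 × 80.72 = 161.4.
Round up to the next whole participant.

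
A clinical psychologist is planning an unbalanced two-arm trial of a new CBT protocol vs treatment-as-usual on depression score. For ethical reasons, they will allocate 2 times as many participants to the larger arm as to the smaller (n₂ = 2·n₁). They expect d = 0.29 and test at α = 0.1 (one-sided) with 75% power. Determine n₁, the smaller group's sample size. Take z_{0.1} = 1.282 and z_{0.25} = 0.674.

n₁ = 69

With allocation ratio k = n₂/n₁ = 2, Var(x̄₁−x̄₂) = σ²(1/n₁ + 1/(k·n₁)) = σ²·(k+1)/(k·n₁).
So n₁ = (1 + 1/k)·((z_{α} + z_β)/d)² = 1.500 × (1.956/0.29)².
n₁ = 1.500 × 45.49 = 68.2.
Round up: n₁ = 69, giving n₂ = 2 × 69 = 138.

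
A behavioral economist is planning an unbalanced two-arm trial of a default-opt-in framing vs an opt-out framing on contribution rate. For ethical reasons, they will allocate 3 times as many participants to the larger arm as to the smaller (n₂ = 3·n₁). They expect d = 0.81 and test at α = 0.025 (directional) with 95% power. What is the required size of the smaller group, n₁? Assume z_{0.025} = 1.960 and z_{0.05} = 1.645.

n₁ = 27

With allocation ratio k = n₂/n₁ = 3, Var(x̄₁−x̄₂) = σ²(1/n₁ + 1/(k·n₁)) = σ²·(k+1)/(k·n₁).
So n₁ = (1 + 1/k)·((z_{α} + z_β)/d)² = 1.333 × (3.605/0.81)².
n₁ = 1.333 × 19.81 = 26.4.
Round up: n₁ = 27, giving n₂ = 3 × 27 = 81.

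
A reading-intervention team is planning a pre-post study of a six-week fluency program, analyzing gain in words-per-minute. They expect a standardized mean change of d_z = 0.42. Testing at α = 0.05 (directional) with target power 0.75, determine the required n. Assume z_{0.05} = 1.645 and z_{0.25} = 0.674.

n = 31 pairs

For a paired (one-sample on differences) test: n = ((z_{α} + z_β) / d)².
z_{α} + z_β = 1.645 + 0.674 = 2.319.
n = (2.319 / 0.42)² = 5.521² = 30.49.
Round up.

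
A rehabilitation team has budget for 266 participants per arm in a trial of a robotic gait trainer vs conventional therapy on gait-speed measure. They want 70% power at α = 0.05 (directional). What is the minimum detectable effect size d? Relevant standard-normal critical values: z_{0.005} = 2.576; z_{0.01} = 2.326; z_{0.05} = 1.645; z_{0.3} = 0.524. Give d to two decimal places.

d_min ≈ 0.19

For two independent groups of n = 266 each: d_min = (z_{α} + z_β)·√(2/n).
z-sum = 1.645 + 0.524 = 2.169.
d_min = 2.169 × √(2/266) = 2.169 × 0.0867 = 0.188.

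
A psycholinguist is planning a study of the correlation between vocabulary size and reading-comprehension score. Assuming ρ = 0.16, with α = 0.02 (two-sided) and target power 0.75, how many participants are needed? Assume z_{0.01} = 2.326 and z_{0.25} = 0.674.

Fisher's z: C = ½·ln((1+r)/(1−r)) = ½·ln(1.3810) = 0.1614.
n = ((z_{α/2} + z_β)/C)² + 3.
(2.326 + 0.674) / 0.1614 = 3.000 / 0.1614 = 18.587.
n = 18.587² + 3 = 345.49 + 3 = 348.5.
Round up.

n = 349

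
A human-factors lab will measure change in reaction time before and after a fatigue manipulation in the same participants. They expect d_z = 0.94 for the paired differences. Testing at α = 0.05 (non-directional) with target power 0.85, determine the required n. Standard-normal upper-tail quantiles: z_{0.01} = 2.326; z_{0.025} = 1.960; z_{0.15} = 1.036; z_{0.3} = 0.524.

n = 11 pairs

For a paired (one-sample on differences) test: n = ((z_{α/2} + z_β) / d)².
z_{α/2} + z_β = 1.960 + 1.036 = 2.996.
n = (2.996 / 0.94)² = 3.187² = 10.16.
Round up.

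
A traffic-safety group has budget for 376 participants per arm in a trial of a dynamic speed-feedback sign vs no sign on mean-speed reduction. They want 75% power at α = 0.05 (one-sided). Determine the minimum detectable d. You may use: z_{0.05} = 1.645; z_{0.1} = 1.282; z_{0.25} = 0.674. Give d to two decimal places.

For two independent groups of n = 376 each: d_min = (z_{α} + z_β)·√(2/n).
z-sum = 1.645 + 0.674 = 2.319.
d_min = 2.319 × √(2/376) = 2.319 × 0.0729 = 0.169.

d_min ≈ 0.17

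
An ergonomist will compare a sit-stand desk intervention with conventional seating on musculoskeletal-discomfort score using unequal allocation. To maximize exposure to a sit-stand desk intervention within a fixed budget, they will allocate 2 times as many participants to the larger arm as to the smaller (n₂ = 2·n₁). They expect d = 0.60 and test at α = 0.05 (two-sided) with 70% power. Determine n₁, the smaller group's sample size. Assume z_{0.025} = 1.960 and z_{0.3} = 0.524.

n₁ = 26

With allocation ratio k = n₂/n₁ = 2, Var(x̄₁−x̄₂) = σ²(1/n₁ + 1/(k·n₁)) = σ²·(k+1)/(k·n₁).
So n₁ = (1 + 1/k)·((z_{α/2} + z_β)/d)² = 1.500 × (2.484/0.60)².
n₁ = 1.500 × 17.14 = 25.7.
Round up: n₁ = 26, giving n₂ = 2 × 26 = 52.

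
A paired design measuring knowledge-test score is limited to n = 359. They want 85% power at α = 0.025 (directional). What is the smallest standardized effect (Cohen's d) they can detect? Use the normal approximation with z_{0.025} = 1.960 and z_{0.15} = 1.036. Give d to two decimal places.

d_min ≈ 0.16

For a single sample (or paired design) of n = 359: d_min = (z_{α} + z_β)/√n.
z-sum = 1.960 + 1.036 = 2.996.
d_min = 2.996 / √359 = 2.996 / 18.947 = 0.158.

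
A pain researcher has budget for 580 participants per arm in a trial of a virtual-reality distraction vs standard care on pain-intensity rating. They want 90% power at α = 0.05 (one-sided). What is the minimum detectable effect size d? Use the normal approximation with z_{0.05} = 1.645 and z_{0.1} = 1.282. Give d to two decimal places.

d_min ≈ 0.17

For two independent groups of n = 580 each: d_min = (z_{α} + z_β)·√(2/n).
z-sum = 1.645 + 1.282 = 2.927.
d_min = 2.927 × √(2/580) = 2.927 × 0.0587 = 0.172.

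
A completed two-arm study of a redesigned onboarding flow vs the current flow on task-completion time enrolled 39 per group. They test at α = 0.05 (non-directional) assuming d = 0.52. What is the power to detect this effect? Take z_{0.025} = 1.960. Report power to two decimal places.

For two equal groups, power = Φ(d·√(n/2) − z_{α/2}).
d·√(n/2) = 0.52 × √(39/2) = 0.52 × 4.416 = 2.296.
z_β = 2.296 − 1.960 = 0.336.
Power = Φ(0.336) = 0.632.

power ≈ 0.63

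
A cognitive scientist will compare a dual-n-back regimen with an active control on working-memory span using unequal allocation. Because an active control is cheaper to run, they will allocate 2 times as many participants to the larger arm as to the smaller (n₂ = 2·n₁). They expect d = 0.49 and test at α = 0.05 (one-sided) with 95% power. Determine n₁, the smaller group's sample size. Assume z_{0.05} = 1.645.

With allocation ratio k = n₂/n₁ = 2, Var(x̄₁−x̄₂) = σ²(1/n₁ + 1/(k·n₁)) = σ²·(k+1)/(k·n₁).
So n₁ = (1 + 1/k)·((z_{α} + z_β)/d)² = 1.500 × (3.290/0.49)².
n₁ = 1.500 × 45.08 = 67.6.
Round up: n₁ = 68, giving n₂ = 2 × 68 = 136.

n₁ = 68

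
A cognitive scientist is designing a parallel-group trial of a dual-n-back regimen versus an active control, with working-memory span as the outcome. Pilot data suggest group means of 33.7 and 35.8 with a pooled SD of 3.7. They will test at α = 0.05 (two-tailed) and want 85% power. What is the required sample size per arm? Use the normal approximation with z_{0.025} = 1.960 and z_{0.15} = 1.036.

Cohen's d = |M₁ − M₂| / SD_pooled = |33.7 − 35.8| / 3.7 = 2.1 / 3.7 = 0.568.
For two independent groups with equal n: n = 2·((z_{α/2} + z_β) / d)².
z_{α/2} + z_β = 1.960 + 1.036 = 2.996.
n = 2 × (2.996 / 0.568)² = 2 × 5.275² = 2 × 27.82 = 55.6.
Round up to the next whole participant.

n = 56 per group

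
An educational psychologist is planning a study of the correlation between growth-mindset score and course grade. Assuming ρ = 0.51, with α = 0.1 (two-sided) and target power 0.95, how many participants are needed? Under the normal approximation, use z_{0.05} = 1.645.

Fisher's z: C = ½·ln((1+r)/(1−r)) = ½·ln(3.0816) = 0.5627.
n = ((z_{α/2} + z_β)/C)² + 3.
(1.645 + 1.645) / 0.5627 = 3.290 / 0.5627 = 5.847.
n = 5.847² + 3 = 34.19 + 3 = 37.2.
Round up.

n = 38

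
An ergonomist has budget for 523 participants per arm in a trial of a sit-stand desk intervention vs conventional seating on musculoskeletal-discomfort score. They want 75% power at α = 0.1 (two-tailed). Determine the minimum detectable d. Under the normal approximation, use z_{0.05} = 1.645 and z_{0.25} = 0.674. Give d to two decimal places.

d_min ≈ 0.14

For two independent groups of n = 523 each: d_min = (z_{α/2} + z_β)·√(2/n).
z-sum = 1.645 + 0.674 = 2.319.
d_min = 2.319 × √(2/523) = 2.319 × 0.0618 = 0.143.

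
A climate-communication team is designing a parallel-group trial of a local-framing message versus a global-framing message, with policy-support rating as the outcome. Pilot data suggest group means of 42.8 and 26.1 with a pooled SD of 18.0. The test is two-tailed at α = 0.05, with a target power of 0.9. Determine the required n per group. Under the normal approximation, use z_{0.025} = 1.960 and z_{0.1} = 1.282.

Cohen's d = |M₁ − M₂| / SD_pooled = |42.8 − 26.1| / 18.0 = 16.7 / 18.0 = 0.928.
For two independent groups with equal n: n = 2·((z_{α/2} + z_β) / d)².
z_{α/2} + z_β = 1.960 + 1.282 = 3.242.
n = 2 × (3.242 / 0.928)² = 2 × 3.494² = 2 × 12.20 = 24.4.
Round up to the next whole participant.

n = 25 per group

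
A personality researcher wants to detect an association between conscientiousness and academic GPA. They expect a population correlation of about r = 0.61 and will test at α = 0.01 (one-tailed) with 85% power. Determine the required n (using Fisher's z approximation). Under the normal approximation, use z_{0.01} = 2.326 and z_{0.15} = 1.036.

n = 26

Fisher's z: C = ½·ln((1+r)/(1−r)) = ½·ln(4.1282) = 0.7089.
n = ((z_{α} + z_β)/C)² + 3.
(2.326 + 1.036) / 0.7089 = 3.362 / 0.7089 = 4.743.
n = 4.743² + 3 = 22.49 + 3 = 25.5.
Round up.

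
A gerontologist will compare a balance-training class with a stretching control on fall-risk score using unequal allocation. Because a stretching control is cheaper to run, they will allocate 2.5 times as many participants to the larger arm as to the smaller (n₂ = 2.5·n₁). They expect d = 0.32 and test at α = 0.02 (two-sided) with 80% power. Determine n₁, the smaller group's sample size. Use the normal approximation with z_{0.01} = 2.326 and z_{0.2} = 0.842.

n₁ = 138

With allocation ratio k = n₂/n₁ = 2.5, Var(x̄₁−x̄₂) = σ²(1/n₁ + 1/(k·n₁)) = σ²·(k+1)/(k·n₁).
So n₁ = (1 + 1/k)·((z_{α/2} + z_β)/d)² = 1.400 × (3.168/0.32)².
n₁ = 1.400 × 98.01 = 137.2.
Round up: n₁ = 138, giving n₂ = 2.5 × 138 = 345.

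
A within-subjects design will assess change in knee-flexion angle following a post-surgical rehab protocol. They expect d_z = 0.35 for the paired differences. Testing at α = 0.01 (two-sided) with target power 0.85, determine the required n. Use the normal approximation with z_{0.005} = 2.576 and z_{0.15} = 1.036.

n = 107 pairs

For a paired (one-sample on differences) test: n = ((z_{α/2} + z_β) / d)².
z_{α/2} + z_β = 2.576 + 1.036 = 3.612.
n = (3.612 / 0.35)² = 10.320² = 106.50.
Round up.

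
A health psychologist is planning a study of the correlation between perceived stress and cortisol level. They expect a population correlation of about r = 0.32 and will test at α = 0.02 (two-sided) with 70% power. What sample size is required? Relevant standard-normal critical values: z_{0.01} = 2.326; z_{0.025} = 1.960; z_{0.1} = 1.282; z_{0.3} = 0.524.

n = 77

Fisher's z: C = ½·ln((1+r)/(1−r)) = ½·ln(1.9412) = 0.3316.
n = ((z_{α/2} + z_β)/C)² + 3.
(2.326 + 0.524) / 0.3316 = 2.850 / 0.3316 = 8.595.
n = 8.595² + 3 = 73.87 + 3 = 76.9.
Round up.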